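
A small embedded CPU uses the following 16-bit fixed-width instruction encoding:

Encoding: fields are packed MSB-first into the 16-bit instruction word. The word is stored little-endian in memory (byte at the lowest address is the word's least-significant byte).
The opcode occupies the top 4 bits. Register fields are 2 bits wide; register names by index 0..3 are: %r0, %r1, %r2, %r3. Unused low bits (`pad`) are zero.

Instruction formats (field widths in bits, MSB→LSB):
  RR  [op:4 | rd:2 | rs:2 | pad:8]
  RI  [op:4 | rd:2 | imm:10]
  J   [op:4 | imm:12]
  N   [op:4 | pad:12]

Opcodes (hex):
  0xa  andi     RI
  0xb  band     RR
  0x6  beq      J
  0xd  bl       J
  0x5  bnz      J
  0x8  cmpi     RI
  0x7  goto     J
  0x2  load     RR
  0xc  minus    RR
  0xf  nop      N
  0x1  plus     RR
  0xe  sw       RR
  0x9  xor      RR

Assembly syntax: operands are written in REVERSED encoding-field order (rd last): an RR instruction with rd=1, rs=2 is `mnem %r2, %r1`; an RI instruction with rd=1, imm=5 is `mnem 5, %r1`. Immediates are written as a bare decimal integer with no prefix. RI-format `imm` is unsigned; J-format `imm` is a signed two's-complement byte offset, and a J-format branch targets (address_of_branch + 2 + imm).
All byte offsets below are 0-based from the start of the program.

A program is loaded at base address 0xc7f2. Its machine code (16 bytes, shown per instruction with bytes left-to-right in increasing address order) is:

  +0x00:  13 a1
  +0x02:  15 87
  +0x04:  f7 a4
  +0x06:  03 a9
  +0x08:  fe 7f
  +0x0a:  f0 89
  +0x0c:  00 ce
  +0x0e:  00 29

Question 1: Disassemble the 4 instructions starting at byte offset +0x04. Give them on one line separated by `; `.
andi 247, %r1; andi 259, %r2; goto -2; cmpi 496, %r2

[04] f7 a4 → 0xa4f7
  top 4b → 0xa → andi [RI]
  rd@[11:10]=0x1 ⇒ %r1
  imm@[9:0]=0xf7 ⇒ 247
[06] 03 a9 → 0xa903
  top 4b → 0xa → andi [RI]
  rd@[11:10]=0x2 ⇒ %r2
  imm@[9:0]=0x103 ⇒ 259
[08] fe 7f → 0x7ffe
  top 4b → 0x7 → goto [J]
  imm@[11:0]=0xffe (s12→-2) ⇒ -2
[0a] f0 89 → 0x89f0
  top 4b → 0x8 → cmpi [RI]
  rd@[11:10]=0x2 ⇒ %r2
  imm@[9:0]=0x1f0 ⇒ 496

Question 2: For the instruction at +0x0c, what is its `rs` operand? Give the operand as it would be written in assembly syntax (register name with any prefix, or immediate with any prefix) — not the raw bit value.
@+0c  little-endian(00 ce) = 0xce00
  opcode bits[15:12]=0xc: minus/RR
  [11:10] rd=3 = %r3
  [9:8] rs=2 = %r2

%r2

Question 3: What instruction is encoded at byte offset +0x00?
andi 275, %r0

off 0x00: read 13 a1 as little → 0xa113
  op=0xa113>>12=0xa ⇒ andi (RI)
  rd: (w>>10)&0x3=0x0 → %r0
  imm: (w>>0)&0x3ff=0x113 → 275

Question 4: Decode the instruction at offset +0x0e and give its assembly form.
off 0x0e: read 00 29 as little → 0x2900
  top 4b → 0x2 → load [RR]
  rd@[11:10]=0x2 ⇒ %r2
  rs@[9:8]=0x1 ⇒ %r1

load %r1, %r2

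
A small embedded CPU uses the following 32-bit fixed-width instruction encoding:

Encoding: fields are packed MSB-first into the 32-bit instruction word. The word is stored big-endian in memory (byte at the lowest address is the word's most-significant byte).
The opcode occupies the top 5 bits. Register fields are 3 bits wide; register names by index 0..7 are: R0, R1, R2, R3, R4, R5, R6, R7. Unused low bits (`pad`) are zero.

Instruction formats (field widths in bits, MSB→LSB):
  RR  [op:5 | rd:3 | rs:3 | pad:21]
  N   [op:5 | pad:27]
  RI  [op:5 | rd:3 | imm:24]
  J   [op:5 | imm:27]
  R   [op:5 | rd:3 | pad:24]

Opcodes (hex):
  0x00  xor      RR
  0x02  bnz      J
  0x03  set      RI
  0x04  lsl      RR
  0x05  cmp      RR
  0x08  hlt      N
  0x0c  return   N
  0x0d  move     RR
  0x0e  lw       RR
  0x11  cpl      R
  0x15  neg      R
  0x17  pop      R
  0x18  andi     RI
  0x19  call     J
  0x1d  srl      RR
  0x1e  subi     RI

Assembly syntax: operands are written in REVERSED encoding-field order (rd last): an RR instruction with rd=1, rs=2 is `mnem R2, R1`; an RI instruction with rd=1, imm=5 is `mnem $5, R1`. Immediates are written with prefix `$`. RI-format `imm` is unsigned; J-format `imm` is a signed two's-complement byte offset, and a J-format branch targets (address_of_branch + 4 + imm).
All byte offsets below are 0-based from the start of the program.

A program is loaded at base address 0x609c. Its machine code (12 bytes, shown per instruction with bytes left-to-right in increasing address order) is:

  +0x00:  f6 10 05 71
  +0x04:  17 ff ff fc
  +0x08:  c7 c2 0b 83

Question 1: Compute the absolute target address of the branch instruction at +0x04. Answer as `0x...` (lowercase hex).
0x60a0

@+04  big-endian(17 ff ff fc) = 0x17fffffc
  op=0x17fffffc>>27=0x2 ⇒ bnz (J)
  [26:0] imm=134217724 (s27→-4) = $-4
  target = base 0x609c + off 0x04 + 4 + imm -4 = 0x60a0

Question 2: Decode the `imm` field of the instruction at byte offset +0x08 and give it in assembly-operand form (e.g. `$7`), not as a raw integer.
@+08  big-endian(c7 c2 0b 83) = 0xc7c20b83
  op=0xc7c20b83>>27=0x18 ⇒ andi (RI)
  [26:24] rd=7 = R7
  [23:0] imm=12716931 = $12716931

$12716931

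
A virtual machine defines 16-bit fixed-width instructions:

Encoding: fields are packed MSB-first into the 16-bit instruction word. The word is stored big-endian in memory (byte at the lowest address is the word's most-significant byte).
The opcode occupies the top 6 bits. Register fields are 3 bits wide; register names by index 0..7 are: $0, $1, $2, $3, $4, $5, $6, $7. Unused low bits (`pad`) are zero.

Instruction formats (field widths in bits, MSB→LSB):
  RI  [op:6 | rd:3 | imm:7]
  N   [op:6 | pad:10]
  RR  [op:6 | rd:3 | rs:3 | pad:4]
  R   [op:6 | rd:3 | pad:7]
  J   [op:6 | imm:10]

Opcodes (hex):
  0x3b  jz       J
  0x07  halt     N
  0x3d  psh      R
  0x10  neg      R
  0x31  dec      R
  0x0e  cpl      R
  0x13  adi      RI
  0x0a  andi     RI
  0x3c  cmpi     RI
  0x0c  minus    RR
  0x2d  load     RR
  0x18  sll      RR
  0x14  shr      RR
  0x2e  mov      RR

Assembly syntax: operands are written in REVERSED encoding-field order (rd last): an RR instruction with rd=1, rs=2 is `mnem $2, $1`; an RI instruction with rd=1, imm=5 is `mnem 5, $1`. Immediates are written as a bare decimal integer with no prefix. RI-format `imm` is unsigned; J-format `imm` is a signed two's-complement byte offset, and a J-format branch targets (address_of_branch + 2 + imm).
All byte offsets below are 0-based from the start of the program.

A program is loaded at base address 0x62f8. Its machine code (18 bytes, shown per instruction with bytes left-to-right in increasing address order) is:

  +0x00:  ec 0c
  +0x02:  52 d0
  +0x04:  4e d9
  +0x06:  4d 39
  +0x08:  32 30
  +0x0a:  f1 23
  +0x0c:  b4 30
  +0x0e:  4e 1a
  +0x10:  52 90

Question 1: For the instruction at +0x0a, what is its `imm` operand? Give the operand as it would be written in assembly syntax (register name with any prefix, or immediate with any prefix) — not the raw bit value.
+0x0a: f1 23 ⇒ word 0xf123 (big)
  opcode bits[15:10]=0x3c: cmpi/RI
  rd@[9:7]=0x2 ⇒ $2
  imm@[6:0]=0x23 ⇒ 35

35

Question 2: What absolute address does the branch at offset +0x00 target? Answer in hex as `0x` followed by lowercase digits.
@+00  big-endian(ec 0c) = 0xec0c
  opcode bits[15:10]=0x3b: jz/J
  imm@[9:0]=0xc ⇒ 12
  target = base 0x62f8 + off 0x00 + 2 + imm 12 = 0x6306

0x6306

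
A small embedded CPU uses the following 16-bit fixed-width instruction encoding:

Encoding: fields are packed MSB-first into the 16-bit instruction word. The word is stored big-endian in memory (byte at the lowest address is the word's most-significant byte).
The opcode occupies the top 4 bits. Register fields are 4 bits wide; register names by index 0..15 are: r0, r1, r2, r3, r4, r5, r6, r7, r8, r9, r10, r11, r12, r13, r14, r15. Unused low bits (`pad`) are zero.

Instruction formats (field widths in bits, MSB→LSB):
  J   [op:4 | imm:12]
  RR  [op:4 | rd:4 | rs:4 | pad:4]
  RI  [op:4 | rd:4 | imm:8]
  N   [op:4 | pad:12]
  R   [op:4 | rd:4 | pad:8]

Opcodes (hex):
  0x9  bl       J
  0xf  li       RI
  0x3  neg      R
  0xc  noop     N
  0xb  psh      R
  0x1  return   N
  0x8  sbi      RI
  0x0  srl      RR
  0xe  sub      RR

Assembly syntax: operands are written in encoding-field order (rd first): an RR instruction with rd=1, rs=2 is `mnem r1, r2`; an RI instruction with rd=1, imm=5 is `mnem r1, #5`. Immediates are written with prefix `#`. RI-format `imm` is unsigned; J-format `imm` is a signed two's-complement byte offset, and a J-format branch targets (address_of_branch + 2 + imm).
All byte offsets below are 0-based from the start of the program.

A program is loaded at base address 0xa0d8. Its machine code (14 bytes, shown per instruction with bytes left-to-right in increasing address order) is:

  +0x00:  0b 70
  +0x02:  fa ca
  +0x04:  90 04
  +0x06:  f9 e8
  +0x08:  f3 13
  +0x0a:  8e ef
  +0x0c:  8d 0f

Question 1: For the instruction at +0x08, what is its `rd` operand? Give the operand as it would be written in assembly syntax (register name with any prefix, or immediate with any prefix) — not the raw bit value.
[08] f3 13 → 0xf313
  opcode bits[15:12]=0xf: li/RI
  [11:8] rd=3 = r3
  [7:0] imm=19 = #19

r3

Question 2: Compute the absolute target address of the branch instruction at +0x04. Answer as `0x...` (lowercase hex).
0xa0e2

off 0x04: read 90 04 as big → 0x9004
  op=0x9004>>12=0x9 ⇒ bl (J)
  imm: (w>>0)&0xfff=0x4 → #4
  target = base 0xa0d8 + off 0x04 + 2 + imm 4 = 0xa0e2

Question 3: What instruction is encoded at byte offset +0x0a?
off 0x0a: read 8e ef as big → 0x8eef
  top 4b → 0x8 → sbi [RI]
  rd: (w>>8)&0xf=0xe → r14
  imm: (w>>0)&0xff=0xef → #239

sbi r14, #239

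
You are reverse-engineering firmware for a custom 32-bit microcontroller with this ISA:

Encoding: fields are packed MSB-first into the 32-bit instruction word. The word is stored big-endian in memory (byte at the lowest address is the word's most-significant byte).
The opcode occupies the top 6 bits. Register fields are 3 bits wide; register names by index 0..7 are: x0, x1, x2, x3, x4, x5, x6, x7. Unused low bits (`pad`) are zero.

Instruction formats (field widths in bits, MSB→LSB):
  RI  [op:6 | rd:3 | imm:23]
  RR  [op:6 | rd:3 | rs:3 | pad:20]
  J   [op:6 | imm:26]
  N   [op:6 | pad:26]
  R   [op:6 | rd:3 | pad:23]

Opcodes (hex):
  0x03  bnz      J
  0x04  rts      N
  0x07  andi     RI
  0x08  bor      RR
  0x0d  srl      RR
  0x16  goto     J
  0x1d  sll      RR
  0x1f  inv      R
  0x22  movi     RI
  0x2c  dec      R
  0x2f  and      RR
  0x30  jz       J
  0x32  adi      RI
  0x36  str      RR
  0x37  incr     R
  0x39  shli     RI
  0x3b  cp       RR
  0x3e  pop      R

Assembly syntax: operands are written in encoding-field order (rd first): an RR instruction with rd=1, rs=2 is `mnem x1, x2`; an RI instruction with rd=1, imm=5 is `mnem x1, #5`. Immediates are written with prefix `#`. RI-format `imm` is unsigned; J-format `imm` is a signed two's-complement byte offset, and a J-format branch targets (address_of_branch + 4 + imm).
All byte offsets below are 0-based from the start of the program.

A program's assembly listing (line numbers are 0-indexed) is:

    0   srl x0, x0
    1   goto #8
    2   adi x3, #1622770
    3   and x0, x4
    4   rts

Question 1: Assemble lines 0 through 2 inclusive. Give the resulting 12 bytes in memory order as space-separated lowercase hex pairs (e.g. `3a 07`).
line 0 (srl): pack op=0xd:6|rd=0:3|rs=0:3|pad=0:20 = 0x34000000; big→ 34 00 00 00
line 1 (goto): pack op=0x16:6|imm=8:26 = 0x58000008; big→ 58 00 00 08
line 2 (adi): pack op=0x32:6|rd=3:3|imm=1622770:23 = 0xc998c2f2; big→ c9 98 c2 f2

34 00 00 00 58 00 00 08 c9 98 c2 f2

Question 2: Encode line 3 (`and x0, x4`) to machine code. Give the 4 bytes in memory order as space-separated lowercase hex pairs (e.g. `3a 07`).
bc 40 00 00

3. and fields op=0x2f:6|rd=0:3|rs=4:3|pad=0:20 → word bc400000h → bc 40 00 00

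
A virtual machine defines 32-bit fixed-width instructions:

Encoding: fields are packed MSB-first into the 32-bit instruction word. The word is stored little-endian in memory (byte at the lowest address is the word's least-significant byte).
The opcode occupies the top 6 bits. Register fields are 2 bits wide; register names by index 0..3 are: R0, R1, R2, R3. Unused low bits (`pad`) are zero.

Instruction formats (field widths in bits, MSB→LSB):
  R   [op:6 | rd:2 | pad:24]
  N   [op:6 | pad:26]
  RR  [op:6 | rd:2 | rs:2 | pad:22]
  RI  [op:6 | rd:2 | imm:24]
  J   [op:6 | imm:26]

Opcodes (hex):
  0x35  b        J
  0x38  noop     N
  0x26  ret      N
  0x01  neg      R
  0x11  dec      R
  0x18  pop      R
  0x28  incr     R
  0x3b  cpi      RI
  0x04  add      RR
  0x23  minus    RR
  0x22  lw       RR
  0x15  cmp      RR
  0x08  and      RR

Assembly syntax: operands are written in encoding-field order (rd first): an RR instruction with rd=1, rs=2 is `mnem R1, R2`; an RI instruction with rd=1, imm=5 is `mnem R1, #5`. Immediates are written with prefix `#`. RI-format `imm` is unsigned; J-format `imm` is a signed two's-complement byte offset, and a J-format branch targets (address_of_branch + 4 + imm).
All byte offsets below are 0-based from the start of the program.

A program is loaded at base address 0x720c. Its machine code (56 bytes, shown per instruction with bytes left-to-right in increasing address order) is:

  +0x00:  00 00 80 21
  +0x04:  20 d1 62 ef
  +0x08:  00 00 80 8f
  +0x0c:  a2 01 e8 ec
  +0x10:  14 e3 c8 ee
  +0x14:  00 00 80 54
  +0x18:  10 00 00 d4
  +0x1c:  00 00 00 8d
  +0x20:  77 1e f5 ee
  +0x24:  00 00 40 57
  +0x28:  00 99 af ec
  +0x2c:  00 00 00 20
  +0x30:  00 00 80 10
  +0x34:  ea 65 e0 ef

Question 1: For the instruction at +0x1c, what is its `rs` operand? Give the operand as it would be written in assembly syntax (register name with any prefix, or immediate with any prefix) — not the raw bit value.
+0x1c: 00 00 00 8d ⇒ word 0x8d000000 (little)
  opcode bits[31:26]=0x23: minus/RR
  [25:24] rd=1 = R1
  [23:22] rs=0 = R0

R0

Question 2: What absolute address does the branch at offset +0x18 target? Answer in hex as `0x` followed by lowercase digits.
+0x18: 10 00 00 d4 ⇒ word 0xd4000010 (little)
  opcode bits[31:26]=0x35: b/J
  imm@[25:0]=0x10 ⇒ #16
  target = base 0x720c + off 0x18 + 4 + imm 16 = 0x7238

0x7238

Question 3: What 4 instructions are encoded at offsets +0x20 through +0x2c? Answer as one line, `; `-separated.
off 0x20: read 77 1e f5 ee as little → 0xeef51e77
  top 6b → 0x3b → cpi [RI]
  rd@[25:24]=0x2 ⇒ R2
  imm@[23:0]=0xf51e77 ⇒ #16064119
off 0x24: read 00 00 40 57 as little → 0x57400000
  top 6b → 0x15 → cmp [RR]
  rd@[25:24]=0x3 ⇒ R3
  rs@[23:22]=0x1 ⇒ R1
off 0x28: read 00 99 af ec as little → 0xecaf9900
  top 6b → 0x3b → cpi [RI]
  rd@[25:24]=0x0 ⇒ R0
  imm@[23:0]=0xaf9900 ⇒ #11507968
off 0x2c: read 00 00 00 20 as little → 0x20000000
  top 6b → 0x8 → and [RR]
  rd@[25:24]=0x0 ⇒ R0
  rs@[23:22]=0x0 ⇒ R0

cpi R2, #16064119; cmp R3, R1; cpi R0, #11507968; and R0, R0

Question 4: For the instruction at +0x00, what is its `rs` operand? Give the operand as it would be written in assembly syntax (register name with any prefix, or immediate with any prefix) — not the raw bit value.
@+00  little-endian(00 00 80 21) = 0x21800000
  opcode bits[31:26]=0x8: and/RR
  rd: (w>>24)&0x3=0x1 → R1
  rs: (w>>22)&0x3=0x2 → R2

R2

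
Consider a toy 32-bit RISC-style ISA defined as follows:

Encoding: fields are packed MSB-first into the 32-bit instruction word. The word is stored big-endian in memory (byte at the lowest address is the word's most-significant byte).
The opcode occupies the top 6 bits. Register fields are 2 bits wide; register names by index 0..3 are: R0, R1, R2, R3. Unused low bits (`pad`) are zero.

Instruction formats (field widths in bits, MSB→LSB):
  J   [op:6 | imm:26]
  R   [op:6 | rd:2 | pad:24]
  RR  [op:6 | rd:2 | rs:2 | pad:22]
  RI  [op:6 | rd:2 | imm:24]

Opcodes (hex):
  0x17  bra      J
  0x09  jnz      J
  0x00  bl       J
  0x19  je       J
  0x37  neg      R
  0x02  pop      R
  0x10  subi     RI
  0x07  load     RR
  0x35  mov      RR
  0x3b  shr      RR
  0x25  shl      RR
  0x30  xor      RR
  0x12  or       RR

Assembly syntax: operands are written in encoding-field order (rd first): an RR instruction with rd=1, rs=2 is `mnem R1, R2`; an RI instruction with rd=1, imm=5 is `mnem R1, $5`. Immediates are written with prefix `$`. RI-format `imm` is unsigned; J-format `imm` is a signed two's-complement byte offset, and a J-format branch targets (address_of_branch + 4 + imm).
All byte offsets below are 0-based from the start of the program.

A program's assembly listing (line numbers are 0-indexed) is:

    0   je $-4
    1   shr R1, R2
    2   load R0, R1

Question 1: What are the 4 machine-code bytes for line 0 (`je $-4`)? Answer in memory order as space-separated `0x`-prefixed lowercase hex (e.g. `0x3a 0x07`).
L0: je op=0x19:6|imm=-4:26 ⇒ 0x67fffffc ⇒ big 67 ff ff fc

0x67 0xff 0xff 0xfc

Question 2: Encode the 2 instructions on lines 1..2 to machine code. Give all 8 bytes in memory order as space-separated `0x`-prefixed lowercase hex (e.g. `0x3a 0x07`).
line 1 (shr): pack op=0x3b:6|rd=1:2|rs=2:2|pad=0:22 = 0xed800000; big→ ed 80 00 00
line 2 (load): pack op=0x7:6|rd=0:2|rs=1:2|pad=0:22 = 0x1c400000; big→ 1c 40 00 00

0xed 0x80 0x00 0x00 0x1c 0x40 0x00 0x00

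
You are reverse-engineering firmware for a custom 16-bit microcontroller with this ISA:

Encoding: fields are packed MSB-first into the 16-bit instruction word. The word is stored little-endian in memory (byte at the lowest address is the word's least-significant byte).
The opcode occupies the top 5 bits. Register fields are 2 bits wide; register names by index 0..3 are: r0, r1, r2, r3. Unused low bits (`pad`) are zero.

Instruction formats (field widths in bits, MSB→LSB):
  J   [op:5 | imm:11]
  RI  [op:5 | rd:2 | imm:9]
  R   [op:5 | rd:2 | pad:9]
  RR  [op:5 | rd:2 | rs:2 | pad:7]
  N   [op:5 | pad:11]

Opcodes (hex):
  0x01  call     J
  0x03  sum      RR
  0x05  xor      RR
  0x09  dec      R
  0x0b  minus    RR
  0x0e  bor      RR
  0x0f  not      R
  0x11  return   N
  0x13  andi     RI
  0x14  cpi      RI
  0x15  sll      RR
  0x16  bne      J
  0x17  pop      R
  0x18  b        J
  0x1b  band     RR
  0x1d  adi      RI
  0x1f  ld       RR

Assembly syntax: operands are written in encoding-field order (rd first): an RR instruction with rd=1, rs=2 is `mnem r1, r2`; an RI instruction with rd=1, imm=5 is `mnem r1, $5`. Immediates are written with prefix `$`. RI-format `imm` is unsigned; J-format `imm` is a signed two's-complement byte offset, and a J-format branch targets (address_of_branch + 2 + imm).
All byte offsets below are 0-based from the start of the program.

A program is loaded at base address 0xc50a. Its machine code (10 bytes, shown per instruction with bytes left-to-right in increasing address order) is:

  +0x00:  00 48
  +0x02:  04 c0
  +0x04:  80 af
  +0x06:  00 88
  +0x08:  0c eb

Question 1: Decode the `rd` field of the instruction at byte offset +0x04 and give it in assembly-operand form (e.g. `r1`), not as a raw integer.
off 0x04: read 80 af as little → 0xaf80
  opcode bits[15:11]=0x15: sll/RR
  [10:9] rd=3 = r3
  [8:7] rs=3 = r3

r3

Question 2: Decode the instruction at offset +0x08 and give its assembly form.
@+08  little-endian(0c eb) = 0xeb0c
  opcode bits[15:11]=0x1d: adi/RI
  rd: (w>>9)&0x3=0x1 → r1
  imm: (w>>0)&0x1ff=0x10c → $268

adi r1, $268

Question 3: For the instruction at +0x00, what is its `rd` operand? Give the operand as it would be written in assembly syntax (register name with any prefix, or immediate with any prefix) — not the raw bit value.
r0

off 0x00: read 00 48 as little → 0x4800
  op=0x4800>>11=0x9 ⇒ dec (R)
  rd: (w>>9)&0x3=0x0 → r0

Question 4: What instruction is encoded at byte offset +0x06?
@+06  little-endian(00 88) = 0x8800
  top 5b → 0x11 → return [N]

return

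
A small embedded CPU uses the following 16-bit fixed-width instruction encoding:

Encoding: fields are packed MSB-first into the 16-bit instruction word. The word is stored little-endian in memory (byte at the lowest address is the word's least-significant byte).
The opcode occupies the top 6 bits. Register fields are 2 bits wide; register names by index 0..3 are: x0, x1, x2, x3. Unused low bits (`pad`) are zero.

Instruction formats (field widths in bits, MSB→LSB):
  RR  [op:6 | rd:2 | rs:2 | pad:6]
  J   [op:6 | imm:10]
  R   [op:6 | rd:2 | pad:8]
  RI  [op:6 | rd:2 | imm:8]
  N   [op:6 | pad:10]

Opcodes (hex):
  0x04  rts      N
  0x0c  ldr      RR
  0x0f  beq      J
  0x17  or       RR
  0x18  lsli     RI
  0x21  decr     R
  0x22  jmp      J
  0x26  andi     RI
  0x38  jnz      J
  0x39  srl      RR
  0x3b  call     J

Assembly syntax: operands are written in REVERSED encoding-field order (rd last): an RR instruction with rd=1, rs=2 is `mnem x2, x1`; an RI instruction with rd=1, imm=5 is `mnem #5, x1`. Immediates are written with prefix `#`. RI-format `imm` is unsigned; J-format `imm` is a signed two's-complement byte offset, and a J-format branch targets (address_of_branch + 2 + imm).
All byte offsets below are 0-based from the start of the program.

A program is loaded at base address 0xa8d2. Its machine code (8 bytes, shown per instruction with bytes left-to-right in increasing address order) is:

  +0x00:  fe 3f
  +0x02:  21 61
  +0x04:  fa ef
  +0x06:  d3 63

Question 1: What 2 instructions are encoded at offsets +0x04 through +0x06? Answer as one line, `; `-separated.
call #-6; lsli #211, x3

@+04  little-endian(fa ef) = 0xeffa
  op=0xeffa>>10=0x3b ⇒ call (J)
  imm: (w>>0)&0x3ff=0x3fa (s10→-6) → #-6
@+06  little-endian(d3 63) = 0x63d3
  op=0x63d3>>10=0x18 ⇒ lsli (RI)
  rd: (w>>8)&0x3=0x3 → x3
  imm: (w>>0)&0xff=0xd3 → #211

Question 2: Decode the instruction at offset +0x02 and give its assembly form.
off 0x02: read 21 61 as little → 0x6121
  op=0x6121>>10=0x18 ⇒ lsli (RI)
  rd: (w>>8)&0x3=0x1 → x1
  imm: (w>>0)&0xff=0x21 → #33

lsli #33, x1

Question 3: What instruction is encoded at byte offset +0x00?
beq #-2

[00] fe 3f → 0x3ffe
  op=0x3ffe>>10=0xf ⇒ beq (J)
  imm@[9:0]=0x3fe (s10→-2) ⇒ #-2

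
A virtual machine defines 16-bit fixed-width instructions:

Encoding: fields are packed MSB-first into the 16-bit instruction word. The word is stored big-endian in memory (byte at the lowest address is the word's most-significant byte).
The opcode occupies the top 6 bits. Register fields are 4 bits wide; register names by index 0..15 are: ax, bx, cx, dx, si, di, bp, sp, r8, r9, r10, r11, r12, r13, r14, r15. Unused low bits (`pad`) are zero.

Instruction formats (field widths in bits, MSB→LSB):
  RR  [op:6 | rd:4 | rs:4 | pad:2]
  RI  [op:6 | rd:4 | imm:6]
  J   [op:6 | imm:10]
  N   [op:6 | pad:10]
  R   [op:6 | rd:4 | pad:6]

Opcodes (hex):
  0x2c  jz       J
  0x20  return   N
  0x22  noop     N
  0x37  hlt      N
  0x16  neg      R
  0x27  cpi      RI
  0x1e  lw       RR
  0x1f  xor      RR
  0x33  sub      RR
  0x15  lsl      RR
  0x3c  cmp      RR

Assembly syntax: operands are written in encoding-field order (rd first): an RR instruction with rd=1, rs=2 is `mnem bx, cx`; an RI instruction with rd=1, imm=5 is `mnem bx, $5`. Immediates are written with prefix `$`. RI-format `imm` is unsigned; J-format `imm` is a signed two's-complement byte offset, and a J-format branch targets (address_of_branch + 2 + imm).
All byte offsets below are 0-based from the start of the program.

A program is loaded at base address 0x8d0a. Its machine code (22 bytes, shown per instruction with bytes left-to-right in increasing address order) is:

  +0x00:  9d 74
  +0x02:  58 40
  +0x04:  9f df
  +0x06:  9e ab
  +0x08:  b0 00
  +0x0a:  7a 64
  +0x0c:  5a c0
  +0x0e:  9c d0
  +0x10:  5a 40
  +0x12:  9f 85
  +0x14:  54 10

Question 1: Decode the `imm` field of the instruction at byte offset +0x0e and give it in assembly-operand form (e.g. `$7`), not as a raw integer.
[0e] 9c d0 → 0x9cd0
  top 6b → 0x27 → cpi [RI]
  [9:6] rd=3 = dx
  [5:0] imm=16 = $16

$16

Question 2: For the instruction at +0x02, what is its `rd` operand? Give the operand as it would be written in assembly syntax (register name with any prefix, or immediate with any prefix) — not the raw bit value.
off 0x02: read 58 40 as big → 0x5840
  top 6b → 0x16 → neg [R]
  rd: (w>>6)&0xf=0x1 → bx

bx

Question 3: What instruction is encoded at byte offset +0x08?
jz $0

+0x08: b0 00 ⇒ word 0xb000 (big)
  opcode bits[15:10]=0x2c: jz/J
  imm@[9:0]=0x0 ⇒ $0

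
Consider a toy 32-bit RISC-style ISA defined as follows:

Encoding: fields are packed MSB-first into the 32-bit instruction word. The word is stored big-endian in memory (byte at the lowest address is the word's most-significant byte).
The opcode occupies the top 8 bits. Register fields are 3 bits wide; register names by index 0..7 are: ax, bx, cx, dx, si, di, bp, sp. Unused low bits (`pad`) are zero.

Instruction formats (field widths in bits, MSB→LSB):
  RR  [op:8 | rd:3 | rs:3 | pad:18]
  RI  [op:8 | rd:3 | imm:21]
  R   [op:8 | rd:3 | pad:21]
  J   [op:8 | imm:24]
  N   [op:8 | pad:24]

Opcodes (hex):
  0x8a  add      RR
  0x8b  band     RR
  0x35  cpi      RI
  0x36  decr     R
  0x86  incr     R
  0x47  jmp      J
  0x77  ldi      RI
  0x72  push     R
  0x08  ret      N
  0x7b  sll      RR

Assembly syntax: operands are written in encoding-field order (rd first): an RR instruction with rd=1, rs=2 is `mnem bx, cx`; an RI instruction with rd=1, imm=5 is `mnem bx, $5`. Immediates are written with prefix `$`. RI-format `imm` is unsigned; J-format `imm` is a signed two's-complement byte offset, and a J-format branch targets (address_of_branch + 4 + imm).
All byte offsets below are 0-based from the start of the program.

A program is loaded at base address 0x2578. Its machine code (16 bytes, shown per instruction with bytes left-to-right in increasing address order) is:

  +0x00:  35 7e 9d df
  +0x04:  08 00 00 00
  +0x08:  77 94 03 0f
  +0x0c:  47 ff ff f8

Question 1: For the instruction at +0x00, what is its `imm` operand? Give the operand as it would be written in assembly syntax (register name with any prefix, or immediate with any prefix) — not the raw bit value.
off 0x00: read 35 7e 9d df as big → 0x357e9ddf
  top 8b → 0x35 → cpi [RI]
  rd: (w>>21)&0x7=0x3 → dx
  imm: (w>>0)&0x1fffff=0x1e9ddf → $2006495

$2006495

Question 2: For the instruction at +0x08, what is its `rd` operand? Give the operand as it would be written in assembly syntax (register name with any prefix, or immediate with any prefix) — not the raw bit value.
si

off 0x08: read 77 94 03 0f as big → 0x7794030f
  op=0x7794030f>>24=0x77 ⇒ ldi (RI)
  rd@[23:21]=0x4 ⇒ si
  imm@[20:0]=0x14030f ⇒ $1311503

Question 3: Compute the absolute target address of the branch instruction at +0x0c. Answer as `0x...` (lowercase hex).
0x2580

+0x0c: 47 ff ff f8 ⇒ word 0x47fffff8 (big)
  top 8b → 0x47 → jmp [J]
  imm: (w>>0)&0xffffff=0xfffff8 (s24→-8) → $-8
  target = base 0x2578 + off 0x0c + 4 + imm -8 = 0x2580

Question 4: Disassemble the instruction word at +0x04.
ret

off 0x04: read 08 00 00 00 as big → 0x08000000
  top 8b → 0x8 → ret [N]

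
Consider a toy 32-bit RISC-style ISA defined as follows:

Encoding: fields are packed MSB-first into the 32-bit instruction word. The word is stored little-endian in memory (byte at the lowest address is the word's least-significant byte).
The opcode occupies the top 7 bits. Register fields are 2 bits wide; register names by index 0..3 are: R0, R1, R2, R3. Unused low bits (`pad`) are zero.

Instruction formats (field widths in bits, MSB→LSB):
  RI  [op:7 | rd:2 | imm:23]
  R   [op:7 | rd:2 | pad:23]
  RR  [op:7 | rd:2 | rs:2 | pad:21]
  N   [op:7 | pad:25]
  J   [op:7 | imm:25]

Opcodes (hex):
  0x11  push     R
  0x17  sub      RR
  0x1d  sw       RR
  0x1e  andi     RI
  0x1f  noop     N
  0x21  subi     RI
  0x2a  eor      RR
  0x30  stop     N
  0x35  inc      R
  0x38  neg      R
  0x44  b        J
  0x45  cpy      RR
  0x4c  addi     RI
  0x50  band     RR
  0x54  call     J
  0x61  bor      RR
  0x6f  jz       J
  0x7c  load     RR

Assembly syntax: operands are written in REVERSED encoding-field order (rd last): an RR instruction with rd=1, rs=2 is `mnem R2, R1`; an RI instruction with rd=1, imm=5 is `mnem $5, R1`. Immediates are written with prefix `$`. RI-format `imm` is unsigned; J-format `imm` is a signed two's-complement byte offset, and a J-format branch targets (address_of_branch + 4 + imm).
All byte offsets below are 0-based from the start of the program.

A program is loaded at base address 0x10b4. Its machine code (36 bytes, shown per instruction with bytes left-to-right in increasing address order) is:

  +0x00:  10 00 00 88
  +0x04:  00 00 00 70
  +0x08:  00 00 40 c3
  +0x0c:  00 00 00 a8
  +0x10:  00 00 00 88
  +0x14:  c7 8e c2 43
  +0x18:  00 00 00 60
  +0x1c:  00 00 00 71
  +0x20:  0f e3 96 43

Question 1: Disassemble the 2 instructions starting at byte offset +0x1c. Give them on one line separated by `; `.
neg R2; subi $1499919, R3

[1c] 00 00 00 71 → 0x71000000
  top 7b → 0x38 → neg [R]
  [24:23] rd=2 = R2
[20] 0f e3 96 43 → 0x4396e30f
  top 7b → 0x21 → subi [RI]
  [24:23] rd=3 = R3
  [22:0] imm=1499919 = $1499919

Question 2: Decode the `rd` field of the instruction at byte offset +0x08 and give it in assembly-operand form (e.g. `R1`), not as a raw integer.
R2

@+08  little-endian(00 00 40 c3) = 0xc3400000
  top 7b → 0x61 → bor [RR]
  rd: (w>>23)&0x3=0x2 → R2
  rs: (w>>21)&0x3=0x2 → R2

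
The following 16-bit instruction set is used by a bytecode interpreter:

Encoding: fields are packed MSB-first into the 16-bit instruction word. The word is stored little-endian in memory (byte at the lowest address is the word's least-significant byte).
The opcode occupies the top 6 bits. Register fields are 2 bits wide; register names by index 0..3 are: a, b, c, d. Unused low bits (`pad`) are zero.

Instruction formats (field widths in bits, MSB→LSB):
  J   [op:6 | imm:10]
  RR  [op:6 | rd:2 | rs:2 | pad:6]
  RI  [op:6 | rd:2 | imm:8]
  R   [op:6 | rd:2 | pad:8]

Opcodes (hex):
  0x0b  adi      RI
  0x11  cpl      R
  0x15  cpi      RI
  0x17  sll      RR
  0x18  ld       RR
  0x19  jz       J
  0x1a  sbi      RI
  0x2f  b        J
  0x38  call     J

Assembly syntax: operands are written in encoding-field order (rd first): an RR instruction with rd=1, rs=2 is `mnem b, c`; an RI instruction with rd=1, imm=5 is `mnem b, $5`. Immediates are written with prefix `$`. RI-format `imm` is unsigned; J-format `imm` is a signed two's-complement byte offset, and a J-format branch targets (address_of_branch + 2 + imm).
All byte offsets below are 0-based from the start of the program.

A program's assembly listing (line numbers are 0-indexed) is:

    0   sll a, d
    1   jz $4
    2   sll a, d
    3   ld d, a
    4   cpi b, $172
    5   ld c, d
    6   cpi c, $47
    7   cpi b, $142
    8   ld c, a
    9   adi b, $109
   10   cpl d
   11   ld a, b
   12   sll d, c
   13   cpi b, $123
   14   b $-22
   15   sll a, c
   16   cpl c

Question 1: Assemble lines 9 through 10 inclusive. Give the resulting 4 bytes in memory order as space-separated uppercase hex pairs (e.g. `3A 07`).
6D 2D 00 47

9. adi fields op=0xb:6|rd=1:2|imm=109:8 → word 2d6dh → 6d 2d
10. cpl fields op=0x11:6|rd=3:2|pad=0:8 → word 4700h → 00 47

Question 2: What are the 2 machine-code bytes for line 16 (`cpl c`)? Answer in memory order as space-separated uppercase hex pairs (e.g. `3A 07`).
16. cpl fields op=0x11:6|rd=2:2|pad=0:8 → word 4600h → 00 46

00 46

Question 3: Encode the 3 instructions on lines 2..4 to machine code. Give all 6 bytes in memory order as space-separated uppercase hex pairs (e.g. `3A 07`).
2. sll fields op=0x17:6|rd=0:2|rs=3:2|pad=0:6 → word 5cc0h → c0 5c
3. ld fields op=0x18:6|rd=3:2|rs=0:2|pad=0:6 → word 6300h → 00 63
4. cpi fields op=0x15:6|rd=1:2|imm=172:8 → word 55ach → ac 55

C0 5C 00 63 AC 55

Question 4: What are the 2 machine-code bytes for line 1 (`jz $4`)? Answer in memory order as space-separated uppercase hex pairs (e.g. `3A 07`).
04 64

L1: jz op=0x19:6|imm=4:10 ⇒ 0x6404 ⇒ little 04 64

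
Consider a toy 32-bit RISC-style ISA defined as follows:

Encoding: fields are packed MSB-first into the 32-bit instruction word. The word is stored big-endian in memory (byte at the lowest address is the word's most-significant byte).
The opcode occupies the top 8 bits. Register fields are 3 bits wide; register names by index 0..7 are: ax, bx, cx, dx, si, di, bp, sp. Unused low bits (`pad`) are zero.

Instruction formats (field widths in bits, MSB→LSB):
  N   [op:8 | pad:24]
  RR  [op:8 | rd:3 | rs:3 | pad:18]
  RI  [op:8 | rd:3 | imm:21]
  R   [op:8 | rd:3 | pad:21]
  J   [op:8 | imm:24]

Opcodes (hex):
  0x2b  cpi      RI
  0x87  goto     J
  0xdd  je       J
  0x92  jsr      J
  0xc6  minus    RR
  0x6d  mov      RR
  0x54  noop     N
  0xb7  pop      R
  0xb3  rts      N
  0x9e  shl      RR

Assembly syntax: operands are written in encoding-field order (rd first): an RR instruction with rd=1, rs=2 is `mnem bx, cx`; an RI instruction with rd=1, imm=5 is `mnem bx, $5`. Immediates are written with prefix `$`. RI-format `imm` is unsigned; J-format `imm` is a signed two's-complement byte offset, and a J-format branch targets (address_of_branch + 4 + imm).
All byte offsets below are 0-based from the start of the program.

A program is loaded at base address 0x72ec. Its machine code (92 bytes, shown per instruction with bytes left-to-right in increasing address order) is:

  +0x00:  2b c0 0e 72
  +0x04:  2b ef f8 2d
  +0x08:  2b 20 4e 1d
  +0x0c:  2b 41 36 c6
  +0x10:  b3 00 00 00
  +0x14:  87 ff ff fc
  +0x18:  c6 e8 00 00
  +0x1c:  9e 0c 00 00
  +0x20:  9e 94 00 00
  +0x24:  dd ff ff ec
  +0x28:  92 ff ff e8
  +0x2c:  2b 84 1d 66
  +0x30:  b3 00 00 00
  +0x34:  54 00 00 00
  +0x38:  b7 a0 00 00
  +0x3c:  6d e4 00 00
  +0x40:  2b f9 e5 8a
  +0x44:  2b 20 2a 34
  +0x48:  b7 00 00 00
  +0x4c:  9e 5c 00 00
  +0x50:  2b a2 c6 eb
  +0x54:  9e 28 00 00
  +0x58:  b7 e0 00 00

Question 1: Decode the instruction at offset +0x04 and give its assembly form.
@+04  big-endian(2b ef f8 2d) = 0x2beff82d
  top 8b → 0x2b → cpi [RI]
  rd: (w>>21)&0x7=0x7 → sp
  imm: (w>>0)&0x1fffff=0xff82d → $1046573

cpi sp, $1046573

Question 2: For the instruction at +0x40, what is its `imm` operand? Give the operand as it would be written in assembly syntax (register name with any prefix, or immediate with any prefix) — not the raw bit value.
$1697162

@+40  big-endian(2b f9 e5 8a) = 0x2bf9e58a
  top 8b → 0x2b → cpi [RI]
  rd@[23:21]=0x7 ⇒ sp
  imm@[20:0]=0x19e58a ⇒ $1697162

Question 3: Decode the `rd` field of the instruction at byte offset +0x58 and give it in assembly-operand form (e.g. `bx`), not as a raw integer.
sp

+0x58: b7 e0 00 00 ⇒ word 0xb7e00000 (big)
  top 8b → 0xb7 → pop [R]
  [23:21] rd=7 = sp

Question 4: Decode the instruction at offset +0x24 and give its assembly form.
+0x24: dd ff ff ec ⇒ word 0xddffffec (big)
  opcode bits[31:24]=0xdd: je/J
  [23:0] imm=16777196 (s24→-20) = $-20

je $-20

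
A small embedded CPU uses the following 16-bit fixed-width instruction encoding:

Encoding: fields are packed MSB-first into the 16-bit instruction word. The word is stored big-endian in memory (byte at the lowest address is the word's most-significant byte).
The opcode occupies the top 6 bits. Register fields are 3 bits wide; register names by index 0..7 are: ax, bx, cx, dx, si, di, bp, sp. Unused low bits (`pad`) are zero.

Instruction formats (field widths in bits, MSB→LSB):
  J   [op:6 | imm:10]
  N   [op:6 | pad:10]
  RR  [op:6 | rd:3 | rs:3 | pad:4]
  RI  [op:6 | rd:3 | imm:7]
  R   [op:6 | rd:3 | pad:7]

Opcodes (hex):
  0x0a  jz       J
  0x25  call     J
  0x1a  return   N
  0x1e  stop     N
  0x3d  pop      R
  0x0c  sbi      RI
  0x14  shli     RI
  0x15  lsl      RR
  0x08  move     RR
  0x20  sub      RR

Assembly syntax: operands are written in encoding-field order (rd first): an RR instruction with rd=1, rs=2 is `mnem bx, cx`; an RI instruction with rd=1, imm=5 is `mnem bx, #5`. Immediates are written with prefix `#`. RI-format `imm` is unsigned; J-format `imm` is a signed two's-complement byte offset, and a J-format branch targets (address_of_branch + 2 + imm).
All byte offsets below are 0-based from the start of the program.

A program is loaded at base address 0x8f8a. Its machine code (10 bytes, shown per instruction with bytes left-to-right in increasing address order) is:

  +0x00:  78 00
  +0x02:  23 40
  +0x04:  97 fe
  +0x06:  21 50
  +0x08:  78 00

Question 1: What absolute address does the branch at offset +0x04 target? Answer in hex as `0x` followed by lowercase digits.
+0x04: 97 fe ⇒ word 0x97fe (big)
  top 6b → 0x25 → call [J]
  imm@[9:0]=0x3fe (s10→-2) ⇒ #-2
  target = base 0x8f8a + off 0x04 + 2 + imm -2 = 0x8f8e

0x8f8e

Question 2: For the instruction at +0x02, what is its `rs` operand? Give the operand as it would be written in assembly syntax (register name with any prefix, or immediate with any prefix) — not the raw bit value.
si

@+02  big-endian(23 40) = 0x2340
  op=0x2340>>10=0x8 ⇒ move (RR)
  [9:7] rd=6 = bp
  [6:4] rs=4 = si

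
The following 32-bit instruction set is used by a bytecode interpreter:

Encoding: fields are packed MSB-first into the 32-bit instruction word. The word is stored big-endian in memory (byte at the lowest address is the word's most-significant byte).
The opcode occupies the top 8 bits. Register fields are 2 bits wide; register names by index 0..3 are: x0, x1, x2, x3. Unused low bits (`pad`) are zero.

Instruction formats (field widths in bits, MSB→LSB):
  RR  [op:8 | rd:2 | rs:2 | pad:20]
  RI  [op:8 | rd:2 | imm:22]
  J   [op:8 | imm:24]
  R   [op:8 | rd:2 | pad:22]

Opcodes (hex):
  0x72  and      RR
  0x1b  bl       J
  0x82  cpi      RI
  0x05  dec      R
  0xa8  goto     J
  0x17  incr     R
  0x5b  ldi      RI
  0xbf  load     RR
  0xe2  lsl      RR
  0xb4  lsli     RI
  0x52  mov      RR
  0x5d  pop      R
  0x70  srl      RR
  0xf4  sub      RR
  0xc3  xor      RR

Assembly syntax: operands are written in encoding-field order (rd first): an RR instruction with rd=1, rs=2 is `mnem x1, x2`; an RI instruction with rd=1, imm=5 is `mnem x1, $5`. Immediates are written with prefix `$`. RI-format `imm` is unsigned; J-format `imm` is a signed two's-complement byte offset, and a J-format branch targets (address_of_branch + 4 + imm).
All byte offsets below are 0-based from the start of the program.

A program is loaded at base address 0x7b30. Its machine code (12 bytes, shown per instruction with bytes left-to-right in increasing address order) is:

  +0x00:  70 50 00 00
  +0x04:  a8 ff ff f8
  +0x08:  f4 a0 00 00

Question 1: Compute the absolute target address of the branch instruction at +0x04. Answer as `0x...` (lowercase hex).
0x7b30

[04] a8 ff ff f8 → 0xa8fffff8
  top 8b → 0xa8 → goto [J]
  imm@[23:0]=0xfffff8 (s24→-8) ⇒ $-8
  target = base 0x7b30 + off 0x04 + 4 + imm -8 = 0x7b30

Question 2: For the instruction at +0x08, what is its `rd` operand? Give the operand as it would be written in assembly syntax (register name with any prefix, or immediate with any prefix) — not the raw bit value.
off 0x08: read f4 a0 00 00 as big → 0xf4a00000
  opcode bits[31:24]=0xf4: sub/RR
  rd: (w>>22)&0x3=0x2 → x2
  rs: (w>>20)&0x3=0x2 → x2

x2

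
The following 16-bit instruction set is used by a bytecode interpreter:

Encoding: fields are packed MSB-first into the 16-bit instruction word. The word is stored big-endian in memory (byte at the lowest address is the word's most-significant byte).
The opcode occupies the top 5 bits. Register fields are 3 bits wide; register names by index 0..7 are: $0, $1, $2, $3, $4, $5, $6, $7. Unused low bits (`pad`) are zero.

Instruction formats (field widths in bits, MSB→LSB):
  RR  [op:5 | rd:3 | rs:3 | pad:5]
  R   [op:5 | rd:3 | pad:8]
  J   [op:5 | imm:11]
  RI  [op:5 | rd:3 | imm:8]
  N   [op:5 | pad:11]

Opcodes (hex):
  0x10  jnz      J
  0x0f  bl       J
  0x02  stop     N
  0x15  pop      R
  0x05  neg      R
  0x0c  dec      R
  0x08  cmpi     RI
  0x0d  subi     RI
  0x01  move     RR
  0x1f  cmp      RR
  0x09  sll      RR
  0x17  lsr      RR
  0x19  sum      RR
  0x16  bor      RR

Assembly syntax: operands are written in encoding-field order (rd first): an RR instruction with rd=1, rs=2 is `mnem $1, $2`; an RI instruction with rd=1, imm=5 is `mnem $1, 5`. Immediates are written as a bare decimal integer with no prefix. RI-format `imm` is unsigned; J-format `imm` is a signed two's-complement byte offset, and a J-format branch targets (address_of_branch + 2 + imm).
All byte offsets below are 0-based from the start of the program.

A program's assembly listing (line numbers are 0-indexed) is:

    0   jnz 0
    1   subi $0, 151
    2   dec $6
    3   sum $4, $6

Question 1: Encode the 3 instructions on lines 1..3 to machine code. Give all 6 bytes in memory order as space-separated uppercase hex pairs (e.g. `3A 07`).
line 1 (subi): pack op=0xd:5|rd=0:3|imm=151:8 = 0x6897; big→ 68 97
line 2 (dec): pack op=0xc:5|rd=6:3|pad=0:8 = 0x6600; big→ 66 00
line 3 (sum): pack op=0x19:5|rd=4:3|rs=6:3|pad=0:5 = 0xccc0; big→ cc c0

68 97 66 00 CC C0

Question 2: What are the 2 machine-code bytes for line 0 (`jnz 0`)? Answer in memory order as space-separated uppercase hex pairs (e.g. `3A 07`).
80 00

0. jnz fields op=0x10:5|imm=0:11 → word 8000h → 80 00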